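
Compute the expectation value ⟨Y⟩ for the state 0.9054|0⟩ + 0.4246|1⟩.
0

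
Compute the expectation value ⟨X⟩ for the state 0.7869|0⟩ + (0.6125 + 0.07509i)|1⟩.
0.964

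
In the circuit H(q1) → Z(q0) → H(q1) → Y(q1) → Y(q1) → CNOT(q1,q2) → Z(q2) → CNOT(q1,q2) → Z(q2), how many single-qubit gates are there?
7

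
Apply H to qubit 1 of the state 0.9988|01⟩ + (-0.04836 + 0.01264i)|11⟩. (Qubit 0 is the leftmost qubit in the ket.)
0.7063|00⟩ - 0.7063|01⟩ + (-0.0342 + 0.008938i)|10⟩ + (0.0342 - 0.008938i)|11⟩

H on qubit 1 mixes each pair of kets that differ only in qubit 1: amplitudes (a, b) of (|…0…⟩, |…1…⟩) become ((a + b)/√2, (a − b)/√2). Kets absent from the input have amplitude 0.
(|00⟩, |01⟩): (a, b) = (0, 0.9988) → (0.7063, -0.7063)
(|10⟩, |11⟩): (a, b) = (0, (-0.04836 + 0.01264i)) → ((-0.0342 + 0.008938i), (0.0342 - 0.008938i))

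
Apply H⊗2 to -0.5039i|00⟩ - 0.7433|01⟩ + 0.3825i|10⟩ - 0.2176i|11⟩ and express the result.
(-0.3717 - 0.1695i)|00⟩ + (0.3717 + 0.0481i)|01⟩ + (-0.3717 - 0.3344i)|10⟩ + (0.3717 - 0.552i)|11⟩

H⊗2 gives amp(|y⟩) = (1/2) Σ_x (−1)^(x·y) amp(|x⟩), where x·y is the number of positions in which both x and y have a 1.
|00⟩: (-0.5039i - 0.7433 + 0.3825i - 0.2176i)/2 = (-0.3717 - 0.1695i)
|01⟩: (-0.5039i + 0.7433 + 0.3825i + 0.2176i)/2 = (0.3717 + 0.0481i)
|10⟩: (-0.5039i - 0.7433 - 0.3825i + 0.2176i)/2 = (-0.3717 - 0.3344i)
|11⟩: (-0.5039i + 0.7433 - 0.3825i - 0.2176i)/2 = (0.3717 - 0.552i)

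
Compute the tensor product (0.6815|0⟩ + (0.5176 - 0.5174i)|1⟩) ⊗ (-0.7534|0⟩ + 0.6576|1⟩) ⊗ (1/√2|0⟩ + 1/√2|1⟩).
-0.3631|000⟩ - 0.3631|001⟩ + 0.3169|010⟩ + 0.3169|011⟩ + (-0.2757 + 0.2756i)|100⟩ + (-0.2757 + 0.2756i)|101⟩ + (0.2407 - 0.2406i)|110⟩ + (0.2407 - 0.2406i)|111⟩

amp(|b₁b₂…⟩) = product of the factor amplitudes for bits b₁, b₂, …; only kets whose every factor amplitude is nonzero survive.
|000⟩: (0.6815)(-0.7534)(1/√2) = -0.3631
|001⟩: (0.6815)(-0.7534)(1/√2) = -0.3631
|010⟩: (0.6815)(0.6576)(1/√2) = 0.3169
|011⟩: (0.6815)(0.6576)(1/√2) = 0.3169
|100⟩: (0.5176 - 0.5174i)(-0.7534)(1/√2) = (-0.2757 + 0.2756i)
|101⟩: (0.5176 - 0.5174i)(-0.7534)(1/√2) = (-0.2757 + 0.2756i)
|110⟩: (0.5176 - 0.5174i)(0.6576)(1/√2) = (0.2407 - 0.2406i)
|111⟩: (0.5176 - 0.5174i)(0.6576)(1/√2) = (0.2407 - 0.2406i)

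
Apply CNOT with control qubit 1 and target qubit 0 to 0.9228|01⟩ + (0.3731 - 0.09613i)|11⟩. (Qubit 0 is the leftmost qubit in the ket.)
(0.3731 - 0.09613i)|01⟩ + 0.9228|11⟩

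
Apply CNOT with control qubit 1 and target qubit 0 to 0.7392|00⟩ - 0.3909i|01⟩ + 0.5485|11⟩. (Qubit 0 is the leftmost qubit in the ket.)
0.7392|00⟩ + 0.5485|01⟩ - 0.3909i|11⟩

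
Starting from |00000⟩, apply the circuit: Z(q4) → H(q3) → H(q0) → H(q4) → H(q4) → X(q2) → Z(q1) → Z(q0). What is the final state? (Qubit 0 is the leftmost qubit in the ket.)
1/2|00100⟩ + 1/2|00110⟩ - 1/2|10100⟩ - 1/2|10110⟩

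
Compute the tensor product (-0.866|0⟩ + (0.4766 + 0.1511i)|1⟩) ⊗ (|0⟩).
-0.866|00⟩ + (0.4766 + 0.1511i)|10⟩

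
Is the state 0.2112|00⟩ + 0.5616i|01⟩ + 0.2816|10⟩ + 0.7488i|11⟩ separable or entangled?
Separable

Writing the state as a|00⟩ + b|01⟩ + c|10⟩ + d|11⟩, it is a product state iff ad − bc = 0.
Here (a, b, c, d) = (0.2112, 0.5616i, 0.2816, 0.7488i): ad − bc = (0.2112)(0.7488i) − (0.5616i)(0.2816) = 0, so the state is separable.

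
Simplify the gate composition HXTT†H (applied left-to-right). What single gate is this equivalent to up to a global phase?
Z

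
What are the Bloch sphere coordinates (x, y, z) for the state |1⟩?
(0, 0, -1)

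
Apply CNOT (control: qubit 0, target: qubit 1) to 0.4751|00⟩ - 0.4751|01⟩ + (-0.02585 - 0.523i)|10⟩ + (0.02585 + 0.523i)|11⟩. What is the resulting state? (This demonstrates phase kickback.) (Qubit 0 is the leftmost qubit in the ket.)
0.4751|00⟩ - 0.4751|01⟩ + (0.02585 + 0.523i)|10⟩ + (-0.02585 - 0.523i)|11⟩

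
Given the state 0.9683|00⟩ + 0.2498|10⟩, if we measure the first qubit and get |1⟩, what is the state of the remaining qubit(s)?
|0⟩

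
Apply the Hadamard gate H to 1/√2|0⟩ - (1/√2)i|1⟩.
(1/2 - (1/2)i)|0⟩ + (1/2 + (1/2)i)|1⟩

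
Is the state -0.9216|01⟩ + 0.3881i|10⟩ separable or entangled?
Entangled

Writing the state as a|00⟩ + b|01⟩ + c|10⟩ + d|11⟩, it is a product state iff ad − bc = 0.
Here (a, b, c, d) = (0, -0.9216, 0.3881i, 0): ad − bc = (0)(0) − (-0.9216)(0.3881i) = 0.3577i ≠ 0, so the state is entangled.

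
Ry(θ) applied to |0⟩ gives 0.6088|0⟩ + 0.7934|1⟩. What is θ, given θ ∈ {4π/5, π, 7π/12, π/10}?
7π/12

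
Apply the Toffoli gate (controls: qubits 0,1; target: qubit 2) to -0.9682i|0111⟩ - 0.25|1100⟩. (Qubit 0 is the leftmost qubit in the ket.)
-0.9682i|0111⟩ - 0.25|1110⟩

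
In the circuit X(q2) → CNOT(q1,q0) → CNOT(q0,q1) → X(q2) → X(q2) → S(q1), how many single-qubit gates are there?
4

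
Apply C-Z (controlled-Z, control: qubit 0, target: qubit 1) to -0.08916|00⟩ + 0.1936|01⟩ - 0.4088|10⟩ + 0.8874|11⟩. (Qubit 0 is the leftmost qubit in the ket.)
-0.08916|00⟩ + 0.1936|01⟩ - 0.4088|10⟩ - 0.8874|11⟩

C-Z leaves the control-|0⟩ kets |00⟩, |01⟩ unchanged and applies Z to qubit 1 on the control-|1⟩ pair (|10⟩, |11⟩).
Z = [[1, 0], [0, -1]].
With a = amp(|10⟩) = -0.4088 and b = amp(|11⟩) = 0.8874:
new amp(|10⟩) = (1)·a = -0.4088
new amp(|11⟩) = (-1)·b = -0.8874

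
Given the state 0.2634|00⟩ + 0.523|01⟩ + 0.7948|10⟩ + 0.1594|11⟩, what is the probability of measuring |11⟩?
0.02541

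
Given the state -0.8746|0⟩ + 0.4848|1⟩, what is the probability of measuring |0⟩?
0.7649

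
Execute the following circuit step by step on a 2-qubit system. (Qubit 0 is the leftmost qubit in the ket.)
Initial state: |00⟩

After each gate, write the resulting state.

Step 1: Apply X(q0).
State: |10⟩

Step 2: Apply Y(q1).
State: i|11⟩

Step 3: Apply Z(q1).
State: -i|11⟩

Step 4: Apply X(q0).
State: -i|01⟩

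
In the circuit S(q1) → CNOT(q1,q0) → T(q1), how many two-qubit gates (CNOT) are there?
1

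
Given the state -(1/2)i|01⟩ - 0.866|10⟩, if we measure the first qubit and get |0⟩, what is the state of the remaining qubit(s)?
-i|1⟩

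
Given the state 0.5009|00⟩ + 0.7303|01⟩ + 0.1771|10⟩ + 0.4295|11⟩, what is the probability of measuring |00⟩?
0.2509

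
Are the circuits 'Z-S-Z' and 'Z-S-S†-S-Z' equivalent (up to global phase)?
Yes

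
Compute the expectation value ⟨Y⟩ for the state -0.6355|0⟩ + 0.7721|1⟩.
0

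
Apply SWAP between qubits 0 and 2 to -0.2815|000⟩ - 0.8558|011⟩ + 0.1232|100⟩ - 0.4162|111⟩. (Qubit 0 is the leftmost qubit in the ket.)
-0.2815|000⟩ + 0.1232|001⟩ - 0.8558|110⟩ - 0.4162|111⟩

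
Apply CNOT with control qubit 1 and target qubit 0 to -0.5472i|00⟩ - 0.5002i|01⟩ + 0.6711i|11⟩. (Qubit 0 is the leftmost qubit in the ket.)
-0.5472i|00⟩ + 0.6711i|01⟩ - 0.5002i|11⟩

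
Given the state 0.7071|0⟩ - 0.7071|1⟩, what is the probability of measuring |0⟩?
0.5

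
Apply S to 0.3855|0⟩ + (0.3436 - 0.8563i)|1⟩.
0.3855|0⟩ + (0.8563 + 0.3436i)|1⟩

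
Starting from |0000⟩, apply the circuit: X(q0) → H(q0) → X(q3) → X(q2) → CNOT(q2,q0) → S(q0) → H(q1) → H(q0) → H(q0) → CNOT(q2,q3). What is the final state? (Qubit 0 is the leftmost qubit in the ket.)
-1/2|0010⟩ - 1/2|0110⟩ + (1/2)i|1010⟩ + (1/2)i|1110⟩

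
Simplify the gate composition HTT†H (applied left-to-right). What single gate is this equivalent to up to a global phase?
I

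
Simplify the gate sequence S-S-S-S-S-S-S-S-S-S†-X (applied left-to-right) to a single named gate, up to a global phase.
X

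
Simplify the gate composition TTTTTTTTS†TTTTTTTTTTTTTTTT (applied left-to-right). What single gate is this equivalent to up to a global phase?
S†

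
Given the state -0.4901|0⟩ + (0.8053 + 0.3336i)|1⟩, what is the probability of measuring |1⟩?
0.7598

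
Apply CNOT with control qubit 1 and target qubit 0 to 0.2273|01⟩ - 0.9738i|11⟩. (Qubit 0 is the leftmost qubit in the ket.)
-0.9738i|01⟩ + 0.2273|11⟩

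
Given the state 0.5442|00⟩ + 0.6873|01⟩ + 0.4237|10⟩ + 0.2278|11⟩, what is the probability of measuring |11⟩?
0.05189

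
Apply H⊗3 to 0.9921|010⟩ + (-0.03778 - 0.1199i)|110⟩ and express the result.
(0.3374 - 0.04239i)|000⟩ + (0.3374 - 0.04239i)|001⟩ + (-0.3374 + 0.04239i)|010⟩ + (-0.3374 + 0.04239i)|011⟩ + (0.3641 + 0.04239i)|100⟩ + (0.3641 + 0.04239i)|101⟩ + (-0.3641 - 0.04239i)|110⟩ + (-0.3641 - 0.04239i)|111⟩

H⊗3 gives amp(|y⟩) = (1/2√2) Σ_x (−1)^(x·y) amp(|x⟩), where x·y is the number of positions in which both x and y have a 1.
|000⟩: (0.9921 + (-0.03778 - 0.1199i))/(2√2) = (0.3374 - 0.04239i)
|001⟩: (0.9921 + (-0.03778 - 0.1199i))/(2√2) = (0.3374 - 0.04239i)
|010⟩: (-0.9921 - (-0.03778 - 0.1199i))/(2√2) = (-0.3374 + 0.04239i)
|011⟩: (-0.9921 - (-0.03778 - 0.1199i))/(2√2) = (-0.3374 + 0.04239i)
|100⟩: (0.9921 - (-0.03778 - 0.1199i))/(2√2) = (0.3641 + 0.04239i)
|101⟩: (0.9921 - (-0.03778 - 0.1199i))/(2√2) = (0.3641 + 0.04239i)
|110⟩: (-0.9921 + (-0.03778 - 0.1199i))/(2√2) = (-0.3641 - 0.04239i)
|111⟩: (-0.9921 + (-0.03778 - 0.1199i))/(2√2) = (-0.3641 - 0.04239i)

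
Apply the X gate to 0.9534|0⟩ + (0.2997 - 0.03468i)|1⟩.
(0.2997 - 0.03468i)|0⟩ + 0.9534|1⟩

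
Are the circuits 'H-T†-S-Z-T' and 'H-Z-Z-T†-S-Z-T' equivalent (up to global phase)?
Yes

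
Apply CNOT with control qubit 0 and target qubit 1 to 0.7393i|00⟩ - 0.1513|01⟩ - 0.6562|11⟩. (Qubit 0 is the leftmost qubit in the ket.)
0.7393i|00⟩ - 0.1513|01⟩ - 0.6562|10⟩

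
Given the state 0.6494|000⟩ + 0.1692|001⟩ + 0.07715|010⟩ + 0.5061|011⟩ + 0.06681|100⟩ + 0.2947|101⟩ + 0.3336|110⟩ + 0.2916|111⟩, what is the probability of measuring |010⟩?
0.005952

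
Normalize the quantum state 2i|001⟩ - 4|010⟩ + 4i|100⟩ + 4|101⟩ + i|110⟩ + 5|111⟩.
0.2265i|001⟩ - 0.4529|010⟩ + 0.4529i|100⟩ + 0.4529|101⟩ + 0.1132i|110⟩ + 0.5661|111⟩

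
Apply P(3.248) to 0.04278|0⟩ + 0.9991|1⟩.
0.04278|0⟩ + (-0.9934 - 0.1061i)|1⟩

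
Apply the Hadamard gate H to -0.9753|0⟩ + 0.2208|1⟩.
-0.5335|0⟩ - 0.8458|1⟩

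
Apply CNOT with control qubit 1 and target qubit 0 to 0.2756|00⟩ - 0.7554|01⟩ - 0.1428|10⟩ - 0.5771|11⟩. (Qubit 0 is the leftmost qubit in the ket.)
0.2756|00⟩ - 0.5771|01⟩ - 0.1428|10⟩ - 0.7554|11⟩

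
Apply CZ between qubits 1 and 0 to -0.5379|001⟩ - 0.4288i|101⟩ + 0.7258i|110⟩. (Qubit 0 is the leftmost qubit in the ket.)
-0.5379|001⟩ - 0.4288i|101⟩ - 0.7258i|110⟩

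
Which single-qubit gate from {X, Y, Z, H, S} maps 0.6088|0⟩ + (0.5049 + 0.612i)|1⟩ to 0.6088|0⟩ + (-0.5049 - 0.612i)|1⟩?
Z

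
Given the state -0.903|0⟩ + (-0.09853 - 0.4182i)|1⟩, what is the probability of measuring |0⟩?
0.8154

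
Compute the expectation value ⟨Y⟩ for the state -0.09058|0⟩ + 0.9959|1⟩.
0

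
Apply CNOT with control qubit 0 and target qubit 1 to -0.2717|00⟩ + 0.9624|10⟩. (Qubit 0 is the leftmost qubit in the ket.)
-0.2717|00⟩ + 0.9624|11⟩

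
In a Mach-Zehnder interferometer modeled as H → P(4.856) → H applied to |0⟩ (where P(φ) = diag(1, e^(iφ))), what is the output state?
(0.5716 - 0.4949i)|0⟩ + (0.4284 + 0.4949i)|1⟩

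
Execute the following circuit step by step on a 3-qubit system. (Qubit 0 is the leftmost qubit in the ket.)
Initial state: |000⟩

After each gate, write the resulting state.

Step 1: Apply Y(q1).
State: i|010⟩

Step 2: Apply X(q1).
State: i|000⟩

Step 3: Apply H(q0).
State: (1/√2)i|000⟩ + (1/√2)i|100⟩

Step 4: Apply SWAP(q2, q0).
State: (1/√2)i|000⟩ + (1/√2)i|001⟩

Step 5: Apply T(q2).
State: (1/√2)i|000⟩ + (-1/2 + (1/2)i)|001⟩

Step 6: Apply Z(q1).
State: (1/√2)i|000⟩ + (-1/2 + (1/2)i)|001⟩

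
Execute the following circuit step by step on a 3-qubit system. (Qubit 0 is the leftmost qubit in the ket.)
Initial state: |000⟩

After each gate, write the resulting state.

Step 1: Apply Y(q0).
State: i|100⟩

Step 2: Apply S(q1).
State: i|100⟩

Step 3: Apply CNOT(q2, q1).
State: i|100⟩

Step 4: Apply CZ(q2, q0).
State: i|100⟩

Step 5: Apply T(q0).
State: (-1/√2 + (1/√2)i)|100⟩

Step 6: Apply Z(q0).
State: (1/√2 - (1/√2)i)|100⟩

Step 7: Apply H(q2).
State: (1/2 - (1/2)i)|100⟩ + (1/2 - (1/2)i)|101⟩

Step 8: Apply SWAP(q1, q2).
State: (1/2 - (1/2)i)|100⟩ + (1/2 - (1/2)i)|110⟩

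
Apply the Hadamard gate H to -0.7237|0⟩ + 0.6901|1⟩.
-0.02376|0⟩ - 0.9997|1⟩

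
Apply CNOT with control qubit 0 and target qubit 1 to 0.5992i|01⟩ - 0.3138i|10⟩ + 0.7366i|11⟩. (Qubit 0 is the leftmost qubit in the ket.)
0.5992i|01⟩ + 0.7366i|10⟩ - 0.3138i|11⟩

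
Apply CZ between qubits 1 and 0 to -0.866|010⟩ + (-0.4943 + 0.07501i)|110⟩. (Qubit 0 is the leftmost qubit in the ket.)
-0.866|010⟩ + (0.4943 - 0.07501i)|110⟩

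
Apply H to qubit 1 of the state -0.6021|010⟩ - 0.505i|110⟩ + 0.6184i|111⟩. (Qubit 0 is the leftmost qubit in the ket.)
-0.4257|000⟩ + 0.4257|010⟩ - 0.3571i|100⟩ + 0.4373i|101⟩ + 0.3571i|110⟩ - 0.4373i|111⟩

H on qubit 1 mixes each pair of kets that differ only in qubit 1: amplitudes (a, b) of (|…0…⟩, |…1…⟩) become ((a + b)/√2, (a − b)/√2). Kets absent from the input have amplitude 0.
(|000⟩, |010⟩): (a, b) = (0, -0.6021) → (-0.4257, 0.4257)
(|100⟩, |110⟩): (a, b) = (0, -0.505i) → (-0.3571i, 0.3571i)
(|101⟩, |111⟩): (a, b) = (0, 0.6184i) → (0.4373i, -0.4373i)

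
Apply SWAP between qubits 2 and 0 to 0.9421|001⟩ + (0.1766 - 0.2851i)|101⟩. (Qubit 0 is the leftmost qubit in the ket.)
0.9421|100⟩ + (0.1766 - 0.2851i)|101⟩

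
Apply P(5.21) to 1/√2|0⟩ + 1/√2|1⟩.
1/√2|0⟩ + (0.3375 - 0.6214i)|1⟩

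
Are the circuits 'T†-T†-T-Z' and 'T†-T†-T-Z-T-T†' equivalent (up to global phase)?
Yes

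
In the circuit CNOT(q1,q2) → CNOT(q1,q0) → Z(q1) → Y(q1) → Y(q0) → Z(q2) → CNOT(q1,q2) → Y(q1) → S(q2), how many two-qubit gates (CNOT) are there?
3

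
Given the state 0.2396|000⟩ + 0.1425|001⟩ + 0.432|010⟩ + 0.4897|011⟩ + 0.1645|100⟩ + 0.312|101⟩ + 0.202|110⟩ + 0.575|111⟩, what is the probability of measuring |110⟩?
0.0408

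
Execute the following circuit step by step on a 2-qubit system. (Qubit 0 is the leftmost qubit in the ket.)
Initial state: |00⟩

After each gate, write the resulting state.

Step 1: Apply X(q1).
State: |01⟩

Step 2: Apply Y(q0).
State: i|11⟩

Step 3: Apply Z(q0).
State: -i|11⟩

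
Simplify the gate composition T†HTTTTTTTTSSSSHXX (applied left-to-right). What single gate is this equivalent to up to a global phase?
T†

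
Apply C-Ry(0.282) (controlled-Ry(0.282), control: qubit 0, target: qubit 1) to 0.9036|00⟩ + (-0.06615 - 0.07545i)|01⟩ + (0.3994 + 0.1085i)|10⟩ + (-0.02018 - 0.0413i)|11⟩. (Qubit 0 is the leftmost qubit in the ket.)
0.9036|00⟩ + (-0.06615 - 0.07545i)|01⟩ + (0.3983 + 0.1132i)|10⟩ + (0.03615 - 0.02564i)|11⟩

C-Ry(0.282) leaves the control-|0⟩ kets |00⟩, |01⟩ unchanged and applies Ry(0.282) to qubit 1 on the control-|1⟩ pair (|10⟩, |11⟩).
Ry(0.282) = [[cos(θ/2), −sin(θ/2)], [sin(θ/2), cos(θ/2)]]; θ = 0.282, cos(θ/2) ≈ 0.990076, sin(θ/2) ≈ 0.140533.
With a = amp(|10⟩) = (0.3994 + 0.1085i) and b = amp(|11⟩) = (-0.02018 - 0.0413i):
new amp(|10⟩) = (0.990076)·a + (-0.140533)·b = (0.3983 + 0.1132i)
new amp(|11⟩) = (0.140533)·a + (0.990076)·b = (0.03615 - 0.02564i)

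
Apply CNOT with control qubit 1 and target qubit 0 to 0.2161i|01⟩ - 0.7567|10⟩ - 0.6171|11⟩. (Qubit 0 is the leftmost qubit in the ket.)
-0.6171|01⟩ - 0.7567|10⟩ + 0.2161i|11⟩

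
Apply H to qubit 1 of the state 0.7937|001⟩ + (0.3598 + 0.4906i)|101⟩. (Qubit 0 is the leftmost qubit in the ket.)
0.5612|001⟩ + 0.5612|011⟩ + (0.2544 + 0.3469i)|101⟩ + (0.2544 + 0.3469i)|111⟩

H on qubit 1 mixes each pair of kets that differ only in qubit 1: amplitudes (a, b) of (|…0…⟩, |…1…⟩) become ((a + b)/√2, (a − b)/√2). Kets absent from the input have amplitude 0.
(|001⟩, |011⟩): (a, b) = (0.7937, 0) → (0.5612, 0.5612)
(|101⟩, |111⟩): (a, b) = ((0.3598 + 0.4906i), 0) → ((0.2544 + 0.3469i), (0.2544 + 0.3469i))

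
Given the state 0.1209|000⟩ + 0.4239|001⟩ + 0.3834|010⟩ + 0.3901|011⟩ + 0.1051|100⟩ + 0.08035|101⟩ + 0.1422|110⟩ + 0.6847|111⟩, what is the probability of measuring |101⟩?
0.006456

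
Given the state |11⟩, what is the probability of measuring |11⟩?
1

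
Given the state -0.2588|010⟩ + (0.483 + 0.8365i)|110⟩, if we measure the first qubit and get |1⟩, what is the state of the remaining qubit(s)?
(0.5 + 0.866i)|10⟩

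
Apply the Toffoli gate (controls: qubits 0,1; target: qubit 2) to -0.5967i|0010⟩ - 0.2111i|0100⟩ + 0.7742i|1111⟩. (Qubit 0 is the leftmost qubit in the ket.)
-0.5967i|0010⟩ - 0.2111i|0100⟩ + 0.7742i|1101⟩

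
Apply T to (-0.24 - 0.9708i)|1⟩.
(0.5168 - 0.8562i)|1⟩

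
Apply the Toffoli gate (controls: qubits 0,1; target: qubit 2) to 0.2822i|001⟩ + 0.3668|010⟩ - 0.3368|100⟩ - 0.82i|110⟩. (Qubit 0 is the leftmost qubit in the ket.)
0.2822i|001⟩ + 0.3668|010⟩ - 0.3368|100⟩ - 0.82i|111⟩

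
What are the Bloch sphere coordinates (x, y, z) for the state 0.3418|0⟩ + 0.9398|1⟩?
(0.6424, 0, -0.7664)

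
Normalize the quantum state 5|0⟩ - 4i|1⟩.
0.7809|0⟩ - 0.6247i|1⟩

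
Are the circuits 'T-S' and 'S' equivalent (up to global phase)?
No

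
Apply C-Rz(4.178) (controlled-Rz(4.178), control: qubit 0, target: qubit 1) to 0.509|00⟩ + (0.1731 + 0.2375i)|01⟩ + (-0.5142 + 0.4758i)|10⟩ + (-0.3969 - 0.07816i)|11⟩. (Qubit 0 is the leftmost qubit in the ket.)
0.509|00⟩ + (0.1731 + 0.2375i)|01⟩ + (0.668 + 0.211i)|10⟩ + (0.2645 - 0.3061i)|11⟩

C-Rz(4.178) leaves the control-|0⟩ kets |00⟩, |01⟩ unchanged and applies Rz(4.178) to qubit 1 on the control-|1⟩ pair (|10⟩, |11⟩).
Rz(4.178) = [[e^(−iθ/2), 0], [0, e^(iθ/2)]] with e^(±iθ/2) = cos(θ/2) ± i·sin(θ/2); θ = 4.178, cos(θ/2) ≈ -0.49532, sin(θ/2) ≈ 0.86871.
With a = amp(|10⟩) = (-0.5142 + 0.4758i) and b = amp(|11⟩) = (-0.3969 - 0.07816i):
new amp(|10⟩) = (-0.49532 - 0.86871i)·a = (0.668 + 0.211i)
new amp(|11⟩) = (-0.49532 + 0.86871i)·b = (0.2645 - 0.3061i)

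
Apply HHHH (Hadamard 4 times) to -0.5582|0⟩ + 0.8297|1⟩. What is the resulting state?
-0.5582|0⟩ + 0.8297|1⟩

H² = I, so an even number of Hadamards cancels: H^4 = I and the state is unchanged.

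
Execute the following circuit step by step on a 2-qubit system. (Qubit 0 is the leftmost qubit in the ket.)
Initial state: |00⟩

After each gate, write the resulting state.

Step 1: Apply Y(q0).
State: i|10⟩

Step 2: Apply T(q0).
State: (-1/√2 + (1/√2)i)|10⟩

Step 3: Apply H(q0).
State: (-1/2 + (1/2)i)|00⟩ + (1/2 - (1/2)i)|10⟩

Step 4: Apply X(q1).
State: (-1/2 + (1/2)i)|01⟩ + (1/2 - (1/2)i)|11⟩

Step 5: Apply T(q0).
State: (-1/2 + (1/2)i)|01⟩ + 1/√2|11⟩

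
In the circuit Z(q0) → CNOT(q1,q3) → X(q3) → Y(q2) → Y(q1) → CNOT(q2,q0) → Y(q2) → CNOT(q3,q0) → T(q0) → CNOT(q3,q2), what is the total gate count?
10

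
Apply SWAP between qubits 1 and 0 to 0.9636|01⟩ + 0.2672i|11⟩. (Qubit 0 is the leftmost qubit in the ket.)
0.9636|10⟩ + 0.2672i|11⟩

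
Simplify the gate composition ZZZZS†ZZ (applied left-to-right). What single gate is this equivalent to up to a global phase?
S†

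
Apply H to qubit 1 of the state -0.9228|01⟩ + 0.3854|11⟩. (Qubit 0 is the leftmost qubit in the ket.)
-0.6525|00⟩ + 0.6525|01⟩ + 0.2725|10⟩ - 0.2725|11⟩

H on qubit 1 mixes each pair of kets that differ only in qubit 1: amplitudes (a, b) of (|…0…⟩, |…1…⟩) become ((a + b)/√2, (a − b)/√2). Kets absent from the input have amplitude 0.
(|00⟩, |01⟩): (a, b) = (0, -0.9228) → (-0.6525, 0.6525)
(|10⟩, |11⟩): (a, b) = (0, 0.3854) → (0.2725, -0.2725)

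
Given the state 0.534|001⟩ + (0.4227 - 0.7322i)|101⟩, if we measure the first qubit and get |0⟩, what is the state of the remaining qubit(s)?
|01⟩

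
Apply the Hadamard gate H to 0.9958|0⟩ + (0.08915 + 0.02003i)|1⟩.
(0.7672 + 0.01416i)|0⟩ + (0.6411 - 0.01416i)|1⟩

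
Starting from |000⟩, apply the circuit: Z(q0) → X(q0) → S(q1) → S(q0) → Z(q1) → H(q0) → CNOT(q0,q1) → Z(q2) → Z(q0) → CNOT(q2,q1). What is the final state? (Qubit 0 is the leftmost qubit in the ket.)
(1/√2)i|000⟩ + (1/√2)i|110⟩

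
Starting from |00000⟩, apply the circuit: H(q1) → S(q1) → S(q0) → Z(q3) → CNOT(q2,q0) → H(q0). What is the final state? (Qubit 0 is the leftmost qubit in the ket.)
1/2|00000⟩ + (1/2)i|01000⟩ + 1/2|10000⟩ + (1/2)i|11000⟩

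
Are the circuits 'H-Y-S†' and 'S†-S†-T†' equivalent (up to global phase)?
No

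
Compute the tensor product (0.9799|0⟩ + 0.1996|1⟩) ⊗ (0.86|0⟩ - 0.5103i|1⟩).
0.8427|00⟩ - 0.5i|01⟩ + 0.1717|10⟩ - 0.1019i|11⟩

amp(|b₁b₂…⟩) = product of the factor amplitudes for bits b₁, b₂, …; only kets whose every factor amplitude is nonzero survive.
|00⟩: (0.9799)(0.86) = 0.8427
|01⟩: (0.9799)(-0.5103i) = -0.5i
|10⟩: (0.1996)(0.86) = 0.1717
|11⟩: (0.1996)(-0.5103i) = -0.1019i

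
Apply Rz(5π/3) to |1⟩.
(-0.866 + (1/2)i)|1⟩

Rz(5π/3) = [[e^(−iθ/2), 0], [0, e^(iθ/2)]] with e^(±iθ/2) = cos(θ/2) ± i·sin(θ/2); θ = 5π/3, cos(θ/2) ≈ -0.866025, sin(θ/2) ≈ 0.5.
With a = amp(|0⟩) = 0 and b = amp(|1⟩) = 1:
new amp(|0⟩) = (-0.866025 - 0.5i)·a = 0
new amp(|1⟩) = (-0.866025 + 0.5i)·b = (-0.866 + (1/2)i)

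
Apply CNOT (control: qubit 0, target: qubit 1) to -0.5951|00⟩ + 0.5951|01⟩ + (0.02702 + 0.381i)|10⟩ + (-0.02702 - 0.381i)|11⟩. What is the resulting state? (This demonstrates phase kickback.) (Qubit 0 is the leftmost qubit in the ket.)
-0.5951|00⟩ + 0.5951|01⟩ + (-0.02702 - 0.381i)|10⟩ + (0.02702 + 0.381i)|11⟩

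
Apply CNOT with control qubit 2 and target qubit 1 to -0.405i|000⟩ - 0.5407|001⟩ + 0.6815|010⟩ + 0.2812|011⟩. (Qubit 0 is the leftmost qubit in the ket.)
-0.405i|000⟩ + 0.2812|001⟩ + 0.6815|010⟩ - 0.5407|011⟩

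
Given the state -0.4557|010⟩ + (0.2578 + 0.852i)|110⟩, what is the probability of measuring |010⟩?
0.2077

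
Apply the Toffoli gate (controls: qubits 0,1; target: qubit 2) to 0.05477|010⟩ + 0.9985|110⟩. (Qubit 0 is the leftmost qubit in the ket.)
0.05477|010⟩ + 0.9985|111⟩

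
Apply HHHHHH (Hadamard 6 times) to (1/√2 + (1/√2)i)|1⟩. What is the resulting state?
(1/√2 + (1/√2)i)|1⟩

H² = I, so an even number of Hadamards cancels: H^6 = I and the state is unchanged.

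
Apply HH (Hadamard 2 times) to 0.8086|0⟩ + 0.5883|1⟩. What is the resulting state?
0.8086|0⟩ + 0.5883|1⟩

H² = I, so an even number of Hadamards cancels: H^2 = I and the state is unchanged.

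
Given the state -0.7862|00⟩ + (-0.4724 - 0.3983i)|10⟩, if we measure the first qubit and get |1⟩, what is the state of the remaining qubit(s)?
(-0.7645 - 0.6446i)|0⟩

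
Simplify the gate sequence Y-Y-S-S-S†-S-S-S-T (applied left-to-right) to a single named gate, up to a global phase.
T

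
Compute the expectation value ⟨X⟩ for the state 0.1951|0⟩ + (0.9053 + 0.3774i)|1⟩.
0.3532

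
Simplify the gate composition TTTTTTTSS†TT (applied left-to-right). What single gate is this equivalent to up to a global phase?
T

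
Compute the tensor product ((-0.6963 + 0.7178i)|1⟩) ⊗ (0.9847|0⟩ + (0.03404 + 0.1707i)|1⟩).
(-0.6856 + 0.7068i)|10⟩ + (-0.1462 - 0.09442i)|11⟩

amp(|b₁b₂…⟩) = product of the factor amplitudes for bits b₁, b₂, …; only kets whose every factor amplitude is nonzero survive.
|10⟩: (-0.6963 + 0.7178i)(0.9847) = (-0.6856 + 0.7068i)
|11⟩: (-0.6963 + 0.7178i)(0.03404 + 0.1707i) = (-0.1462 - 0.09442i)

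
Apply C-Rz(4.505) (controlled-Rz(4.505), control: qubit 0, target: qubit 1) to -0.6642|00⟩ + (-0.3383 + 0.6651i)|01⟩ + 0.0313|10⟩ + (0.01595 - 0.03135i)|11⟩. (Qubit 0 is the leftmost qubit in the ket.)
-0.6642|00⟩ + (-0.3383 + 0.6651i)|01⟩ + (-0.01972 - 0.0243i)|10⟩ + (0.01429 + 0.03214i)|11⟩

C-Rz(4.505) leaves the control-|0⟩ kets |00⟩, |01⟩ unchanged and applies Rz(4.505) to qubit 1 on the control-|1⟩ pair (|10⟩, |11⟩).
Rz(4.505) = [[e^(−iθ/2), 0], [0, e^(iθ/2)]] with e^(±iθ/2) = cos(θ/2) ± i·sin(θ/2); θ = 4.505, cos(θ/2) ≈ -0.630117, sin(θ/2) ≈ 0.7765.
With a = amp(|10⟩) = 0.0313 and b = amp(|11⟩) = (0.01595 - 0.03135i):
new amp(|10⟩) = (-0.630117 - 0.7765i)·a = (-0.01972 - 0.0243i)
new amp(|11⟩) = (-0.630117 + 0.7765i)·b = (0.01429 + 0.03214i)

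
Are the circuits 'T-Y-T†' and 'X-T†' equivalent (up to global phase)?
No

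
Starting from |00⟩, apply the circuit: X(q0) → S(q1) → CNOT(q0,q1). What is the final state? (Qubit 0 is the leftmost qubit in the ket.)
|11⟩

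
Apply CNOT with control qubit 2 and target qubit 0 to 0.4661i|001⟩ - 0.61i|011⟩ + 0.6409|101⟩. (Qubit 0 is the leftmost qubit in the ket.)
0.6409|001⟩ + 0.4661i|101⟩ - 0.61i|111⟩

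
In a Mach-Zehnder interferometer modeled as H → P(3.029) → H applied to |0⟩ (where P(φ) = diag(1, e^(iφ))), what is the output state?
(0.003166 + 0.05618i)|0⟩ + (0.9968 - 0.05618i)|1⟩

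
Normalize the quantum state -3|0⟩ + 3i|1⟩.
-1/√2|0⟩ + (1/√2)i|1⟩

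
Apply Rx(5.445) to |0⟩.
-0.9135|0⟩ - 0.4069i|1⟩

Rx(5.445) = [[cos(θ/2), −i·sin(θ/2)], [−i·sin(θ/2), cos(θ/2)]]; θ = 5.445, cos(θ/2) ≈ -0.913459, sin(θ/2) ≈ 0.406932.
With a = amp(|0⟩) = 1 and b = amp(|1⟩) = 0:
new amp(|0⟩) = (-0.913459)·a + (-0.406932i)·b = -0.9135
new amp(|1⟩) = (-0.406932i)·a + (-0.913459)·b = -0.4069i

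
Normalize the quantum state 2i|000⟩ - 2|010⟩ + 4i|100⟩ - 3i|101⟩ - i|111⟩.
0.343i|000⟩ - 0.343|010⟩ + 0.686i|100⟩ - 0.5145i|101⟩ - 0.1715i|111⟩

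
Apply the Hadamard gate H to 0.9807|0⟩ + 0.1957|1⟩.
0.8318|0⟩ + 0.5551|1⟩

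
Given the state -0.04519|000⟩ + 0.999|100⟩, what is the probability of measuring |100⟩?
0.998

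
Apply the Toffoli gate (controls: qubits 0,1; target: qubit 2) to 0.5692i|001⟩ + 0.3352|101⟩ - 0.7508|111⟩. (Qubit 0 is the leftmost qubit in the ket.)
0.5692i|001⟩ + 0.3352|101⟩ - 0.7508|110⟩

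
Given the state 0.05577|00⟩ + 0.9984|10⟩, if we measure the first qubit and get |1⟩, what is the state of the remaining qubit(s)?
|0⟩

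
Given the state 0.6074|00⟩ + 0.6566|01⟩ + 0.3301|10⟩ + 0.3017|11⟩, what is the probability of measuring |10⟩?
0.109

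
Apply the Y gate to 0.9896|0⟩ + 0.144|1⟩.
-0.144i|0⟩ + 0.9896i|1⟩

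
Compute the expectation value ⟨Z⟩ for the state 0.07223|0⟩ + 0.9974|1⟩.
-0.9896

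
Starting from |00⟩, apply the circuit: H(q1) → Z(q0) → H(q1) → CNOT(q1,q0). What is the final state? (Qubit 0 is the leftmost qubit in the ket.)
|00⟩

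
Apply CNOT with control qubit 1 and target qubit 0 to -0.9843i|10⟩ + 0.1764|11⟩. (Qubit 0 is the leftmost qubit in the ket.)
0.1764|01⟩ - 0.9843i|10⟩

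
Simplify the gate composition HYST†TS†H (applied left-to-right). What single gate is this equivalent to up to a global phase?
Y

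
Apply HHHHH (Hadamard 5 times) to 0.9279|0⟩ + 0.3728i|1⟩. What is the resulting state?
(0.6561 + 0.2636i)|0⟩ + (0.6561 - 0.2636i)|1⟩

H² = I, so H^5 = H: a single Hadamard. With (a, b) = (0.9279, 0.3728i), H gives ((a + b)/√2, (a − b)/√2) = ((0.6561 + 0.2636i), (0.6561 - 0.2636i)).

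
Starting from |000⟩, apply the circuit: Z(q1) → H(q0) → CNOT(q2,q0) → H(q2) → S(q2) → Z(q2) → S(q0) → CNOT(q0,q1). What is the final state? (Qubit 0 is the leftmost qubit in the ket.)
1/2|000⟩ - (1/2)i|001⟩ + (1/2)i|110⟩ + 1/2|111⟩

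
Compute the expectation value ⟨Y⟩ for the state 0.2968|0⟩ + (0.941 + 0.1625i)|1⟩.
0.09646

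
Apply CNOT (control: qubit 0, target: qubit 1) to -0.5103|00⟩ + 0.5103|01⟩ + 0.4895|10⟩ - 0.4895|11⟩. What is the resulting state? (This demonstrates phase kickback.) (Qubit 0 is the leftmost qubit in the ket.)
-0.5103|00⟩ + 0.5103|01⟩ - 0.4895|10⟩ + 0.4895|11⟩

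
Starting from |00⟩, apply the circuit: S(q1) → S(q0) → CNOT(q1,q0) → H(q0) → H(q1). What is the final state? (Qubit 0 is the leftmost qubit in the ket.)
1/2|00⟩ + 1/2|01⟩ + 1/2|10⟩ + 1/2|11⟩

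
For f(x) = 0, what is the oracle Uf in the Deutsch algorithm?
I ⊗ I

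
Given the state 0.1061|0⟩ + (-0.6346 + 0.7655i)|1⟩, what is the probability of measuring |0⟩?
0.01126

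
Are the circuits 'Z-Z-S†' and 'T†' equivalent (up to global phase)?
No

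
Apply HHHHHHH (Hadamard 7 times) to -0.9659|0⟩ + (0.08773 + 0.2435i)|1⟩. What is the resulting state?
(-0.621 + 0.1722i)|0⟩ + (-0.745 - 0.1722i)|1⟩

H² = I, so H^7 = H: a single Hadamard. With (a, b) = (-0.9659, (0.08773 + 0.2435i)), H gives ((a + b)/√2, (a − b)/√2) = ((-0.621 + 0.1722i), (-0.745 - 0.1722i)).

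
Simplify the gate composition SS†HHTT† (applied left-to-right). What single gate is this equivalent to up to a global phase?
I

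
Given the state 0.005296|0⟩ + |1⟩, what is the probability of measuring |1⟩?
1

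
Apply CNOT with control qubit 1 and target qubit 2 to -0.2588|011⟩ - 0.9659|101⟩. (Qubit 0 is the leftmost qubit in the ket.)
-0.2588|010⟩ - 0.9659|101⟩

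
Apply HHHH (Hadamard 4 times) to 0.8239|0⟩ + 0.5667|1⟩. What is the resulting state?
0.8239|0⟩ + 0.5667|1⟩

H² = I, so an even number of Hadamards cancels: H^4 = I and the state is unchanged.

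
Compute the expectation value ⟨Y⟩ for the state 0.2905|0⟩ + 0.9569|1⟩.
0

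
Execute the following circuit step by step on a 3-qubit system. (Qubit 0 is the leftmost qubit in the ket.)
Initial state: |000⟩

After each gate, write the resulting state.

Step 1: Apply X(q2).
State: |001⟩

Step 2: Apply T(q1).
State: |001⟩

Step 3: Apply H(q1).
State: 1/√2|001⟩ + 1/√2|011⟩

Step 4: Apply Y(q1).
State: -(1/√2)i|001⟩ + (1/√2)i|011⟩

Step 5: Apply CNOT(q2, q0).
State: -(1/√2)i|101⟩ + (1/√2)i|111⟩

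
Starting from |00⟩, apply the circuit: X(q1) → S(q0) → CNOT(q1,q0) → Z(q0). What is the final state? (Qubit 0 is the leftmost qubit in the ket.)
-|11⟩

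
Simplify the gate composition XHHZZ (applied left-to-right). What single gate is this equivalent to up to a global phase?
X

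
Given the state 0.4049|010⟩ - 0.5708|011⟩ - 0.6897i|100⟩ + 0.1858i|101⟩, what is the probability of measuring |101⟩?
0.03452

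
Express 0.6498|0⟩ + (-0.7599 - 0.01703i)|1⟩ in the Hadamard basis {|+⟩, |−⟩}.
(-0.07785 - 0.01204i)|+⟩ + (0.9968 + 0.01204i)|−⟩

With |ψ⟩ = α|0⟩ + β|1⟩, the Hadamard-basis coefficients are ⟨+|ψ⟩ = (α + β)/√2 and ⟨−|ψ⟩ = (α − β)/√2.
Here α = 0.6498, β = (-0.7599 - 0.01703i): (α + β)/√2 = (-0.07785 - 0.01204i), (α − β)/√2 = (0.9968 + 0.01204i).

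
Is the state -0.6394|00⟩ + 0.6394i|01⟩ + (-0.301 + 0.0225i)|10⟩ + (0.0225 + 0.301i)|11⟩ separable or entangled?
Separable

Writing the state as a|00⟩ + b|01⟩ + c|10⟩ + d|11⟩, it is a product state iff ad − bc = 0.
Here (a, b, c, d) = (-0.6394, 0.6394i, (-0.301 + 0.0225i), (0.0225 + 0.301i)): ad − bc = (-0.6394)(0.0225 + 0.301i) − (0.6394i)(-0.301 + 0.0225i) = 0, so the state is separable.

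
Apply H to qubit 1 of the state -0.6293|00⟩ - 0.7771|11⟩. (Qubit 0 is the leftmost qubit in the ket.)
-0.445|00⟩ - 0.445|01⟩ - 0.5495|10⟩ + 0.5495|11⟩

H on qubit 1 mixes each pair of kets that differ only in qubit 1: amplitudes (a, b) of (|…0…⟩, |…1…⟩) become ((a + b)/√2, (a − b)/√2). Kets absent from the input have amplitude 0.
(|00⟩, |01⟩): (a, b) = (-0.6293, 0) → (-0.445, -0.445)
(|10⟩, |11⟩): (a, b) = (0, -0.7771) → (-0.5495, 0.5495)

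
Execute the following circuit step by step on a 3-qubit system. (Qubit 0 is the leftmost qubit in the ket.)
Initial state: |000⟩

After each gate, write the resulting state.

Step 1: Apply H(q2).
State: 1/√2|000⟩ + 1/√2|001⟩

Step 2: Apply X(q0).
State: 1/√2|100⟩ + 1/√2|101⟩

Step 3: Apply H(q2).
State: |100⟩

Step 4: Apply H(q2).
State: 1/√2|100⟩ + 1/√2|101⟩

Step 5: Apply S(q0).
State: (1/√2)i|100⟩ + (1/√2)i|101⟩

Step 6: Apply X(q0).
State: (1/√2)i|000⟩ + (1/√2)i|001⟩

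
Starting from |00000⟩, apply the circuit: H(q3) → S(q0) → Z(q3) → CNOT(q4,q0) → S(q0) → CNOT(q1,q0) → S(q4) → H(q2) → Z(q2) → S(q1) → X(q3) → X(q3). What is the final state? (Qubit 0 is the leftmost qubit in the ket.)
1/2|00000⟩ - 1/2|00010⟩ - 1/2|00100⟩ + 1/2|00110⟩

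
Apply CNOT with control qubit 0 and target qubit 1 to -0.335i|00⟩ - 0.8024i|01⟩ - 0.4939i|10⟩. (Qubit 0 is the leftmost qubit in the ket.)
-0.335i|00⟩ - 0.8024i|01⟩ - 0.4939i|11⟩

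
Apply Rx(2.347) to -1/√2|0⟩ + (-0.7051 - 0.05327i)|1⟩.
(-0.3227 + 0.6502i)|0⟩ + (-0.2728 + 0.6314i)|1⟩

Rx(2.347) = [[cos(θ/2), −i·sin(θ/2)], [−i·sin(θ/2), cos(θ/2)]]; θ = 2.347, cos(θ/2) ≈ 0.386927, sin(θ/2) ≈ 0.92211.
With a = amp(|0⟩) = -1/√2 and b = amp(|1⟩) = (-0.7051 - 0.05327i):
new amp(|0⟩) = (0.386927)·a + (-0.92211i)·b = (-0.3227 + 0.6502i)
new amp(|1⟩) = (-0.92211i)·a + (0.386927)·b = (-0.2728 + 0.6314i)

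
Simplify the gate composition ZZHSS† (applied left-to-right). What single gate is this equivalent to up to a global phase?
H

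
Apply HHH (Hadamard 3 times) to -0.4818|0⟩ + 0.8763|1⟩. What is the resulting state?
0.279|0⟩ - 0.9603|1⟩

H² = I, so H^3 = H: a single Hadamard. With (a, b) = (-0.4818, 0.8763), H gives ((a + b)/√2, (a − b)/√2) = (0.279, -0.9603).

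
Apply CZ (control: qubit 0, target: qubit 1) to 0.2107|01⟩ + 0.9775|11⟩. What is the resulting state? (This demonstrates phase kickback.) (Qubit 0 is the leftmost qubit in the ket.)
0.2107|01⟩ - 0.9775|11⟩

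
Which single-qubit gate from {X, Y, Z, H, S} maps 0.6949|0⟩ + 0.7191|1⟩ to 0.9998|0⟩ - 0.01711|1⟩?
H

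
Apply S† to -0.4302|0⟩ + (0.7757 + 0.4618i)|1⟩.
-0.4302|0⟩ + (0.4618 - 0.7757i)|1⟩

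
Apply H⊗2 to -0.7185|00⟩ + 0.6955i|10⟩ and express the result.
(-0.3593 + 0.3478i)|00⟩ + (-0.3593 + 0.3478i)|01⟩ + (-0.3593 - 0.3478i)|10⟩ + (-0.3593 - 0.3478i)|11⟩

H⊗2 gives amp(|y⟩) = (1/2) Σ_x (−1)^(x·y) amp(|x⟩), where x·y is the number of positions in which both x and y have a 1.
|00⟩: (-0.7185 + 0.6955i)/2 = (-0.3593 + 0.3478i)
|01⟩: (-0.7185 + 0.6955i)/2 = (-0.3593 + 0.3478i)
|10⟩: (-0.7185 - 0.6955i)/2 = (-0.3593 - 0.3478i)
|11⟩: (-0.7185 - 0.6955i)/2 = (-0.3593 - 0.3478i)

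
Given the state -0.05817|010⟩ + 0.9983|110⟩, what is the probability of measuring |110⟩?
0.9966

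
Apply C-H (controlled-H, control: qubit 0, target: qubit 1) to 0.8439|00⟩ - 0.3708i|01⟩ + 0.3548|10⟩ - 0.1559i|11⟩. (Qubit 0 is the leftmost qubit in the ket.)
0.8439|00⟩ - 0.3708i|01⟩ + (0.2509 - 0.1102i)|10⟩ + (0.2509 + 0.1102i)|11⟩

C-H leaves the control-|0⟩ kets |00⟩, |01⟩ unchanged and applies H to qubit 1 on the control-|1⟩ pair (|10⟩, |11⟩).
H = [[1/√2, 1/√2], [1/√2, -1/√2]].
With a = amp(|10⟩) = 0.3548 and b = amp(|11⟩) = -0.1559i:
new amp(|10⟩) = (1/√2)·a + (1/√2)·b = (0.2509 - 0.1102i)
new amp(|11⟩) = (1/√2)·a + (-1/√2)·b = (0.2509 + 0.1102i)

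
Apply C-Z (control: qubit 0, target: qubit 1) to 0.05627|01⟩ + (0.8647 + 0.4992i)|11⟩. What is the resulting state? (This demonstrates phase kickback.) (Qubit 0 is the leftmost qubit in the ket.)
0.05627|01⟩ + (-0.8647 - 0.4992i)|11⟩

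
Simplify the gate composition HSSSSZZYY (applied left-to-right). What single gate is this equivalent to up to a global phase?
H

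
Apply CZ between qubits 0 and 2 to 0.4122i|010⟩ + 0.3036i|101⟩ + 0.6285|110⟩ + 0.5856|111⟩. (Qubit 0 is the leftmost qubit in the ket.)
0.4122i|010⟩ - 0.3036i|101⟩ + 0.6285|110⟩ - 0.5856|111⟩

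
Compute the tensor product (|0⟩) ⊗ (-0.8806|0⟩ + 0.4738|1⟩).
-0.8806|00⟩ + 0.4738|01⟩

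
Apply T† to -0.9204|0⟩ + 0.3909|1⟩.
-0.9204|0⟩ + (0.2764 - 0.2764i)|1⟩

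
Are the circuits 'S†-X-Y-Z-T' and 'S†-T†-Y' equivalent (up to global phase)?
No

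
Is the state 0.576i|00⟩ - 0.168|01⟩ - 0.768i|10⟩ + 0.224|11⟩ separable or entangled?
Separable

Writing the state as a|00⟩ + b|01⟩ + c|10⟩ + d|11⟩, it is a product state iff ad − bc = 0.
Here (a, b, c, d) = (0.576i, -0.168, -0.768i, 0.224): ad − bc = (0.576i)(0.224) − (-0.168)(-0.768i) = 0, so the state is separable.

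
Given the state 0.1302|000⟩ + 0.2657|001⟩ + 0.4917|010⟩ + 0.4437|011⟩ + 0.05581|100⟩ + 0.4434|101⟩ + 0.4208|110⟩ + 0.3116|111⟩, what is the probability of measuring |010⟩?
0.2418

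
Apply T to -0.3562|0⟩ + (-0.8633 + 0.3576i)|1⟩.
-0.3562|0⟩ + (-0.8633 - 0.3576i)|1⟩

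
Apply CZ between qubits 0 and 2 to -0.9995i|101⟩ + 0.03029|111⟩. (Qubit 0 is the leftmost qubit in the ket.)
0.9995i|101⟩ - 0.03029|111⟩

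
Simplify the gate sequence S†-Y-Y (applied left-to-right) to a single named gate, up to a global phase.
S†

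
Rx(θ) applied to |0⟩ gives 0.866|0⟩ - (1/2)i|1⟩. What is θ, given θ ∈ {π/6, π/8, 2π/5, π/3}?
π/3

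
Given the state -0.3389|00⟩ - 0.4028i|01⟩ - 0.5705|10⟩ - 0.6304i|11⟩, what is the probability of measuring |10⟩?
0.3255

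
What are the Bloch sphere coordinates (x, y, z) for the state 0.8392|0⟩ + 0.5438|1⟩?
(0.9127, 0, 0.4085)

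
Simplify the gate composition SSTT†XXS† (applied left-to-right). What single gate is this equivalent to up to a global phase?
S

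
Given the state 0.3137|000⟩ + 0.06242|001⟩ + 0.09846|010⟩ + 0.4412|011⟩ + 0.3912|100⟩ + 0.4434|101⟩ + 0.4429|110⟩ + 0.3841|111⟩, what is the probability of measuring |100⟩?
0.153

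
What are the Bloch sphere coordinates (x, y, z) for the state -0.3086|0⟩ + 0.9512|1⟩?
(-0.5871, 0, -0.8095)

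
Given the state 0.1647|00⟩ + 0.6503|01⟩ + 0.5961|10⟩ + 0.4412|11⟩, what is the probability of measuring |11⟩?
0.1947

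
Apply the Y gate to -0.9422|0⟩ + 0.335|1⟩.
-0.335i|0⟩ - 0.9422i|1⟩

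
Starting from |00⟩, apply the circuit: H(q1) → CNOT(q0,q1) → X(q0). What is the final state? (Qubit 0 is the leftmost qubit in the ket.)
1/√2|10⟩ + 1/√2|11⟩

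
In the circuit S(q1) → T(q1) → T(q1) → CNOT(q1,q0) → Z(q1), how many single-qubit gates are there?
4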